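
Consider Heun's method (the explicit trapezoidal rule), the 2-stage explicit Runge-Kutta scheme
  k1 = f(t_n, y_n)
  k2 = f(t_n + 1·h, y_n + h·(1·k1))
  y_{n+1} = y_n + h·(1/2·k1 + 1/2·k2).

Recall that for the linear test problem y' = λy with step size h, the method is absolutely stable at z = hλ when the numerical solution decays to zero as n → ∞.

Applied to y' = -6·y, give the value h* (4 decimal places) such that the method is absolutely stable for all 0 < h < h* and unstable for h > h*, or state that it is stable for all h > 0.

(-2.0000,0); λ=-6 ⇒ h* = 0.3333.

Set f=λy, z=hλ:
  order 2, 2-stage ⇒ R(z)=1+z+z^2/2
  (e.g. R(-0.73)=0.53645, |R|=0.53645)

Solve |R(x)|<1 on ℝ⁻.
x=-0.73: |R|=0.5364
|R(-1.52)|=0.6352 |R(-1.42)|=0.5882 |R(-0.6)|=0.5800
Bisect:
  x_lo=-2.3663 |R|=1.4334  x_hi=-0.1108 |R|=0.8954
  mid=-1.23856 |R|=0.52845 →hi
  mid=-1.80245 |R|=0.82196 →hi
  mid=-2.08439 |R|=1.08796 →lo
  mid=-1.94342 |R|=0.94502 →hi
  mid=-2.01391 |R|=1.01400 →lo
  mid=-1.97866 |R|=0.97889 →hi
  mid=-1.99629 |R|=0.99629 →hi
  mid=-2.00510 |R|=1.00511 →lo
  mid=-2.00069 |R|=1.00069 →lo
  ...
  [-2.00000,-1.99987] ⇒ x*=-2.0000
So |R|<1 on (-2.0000, 0).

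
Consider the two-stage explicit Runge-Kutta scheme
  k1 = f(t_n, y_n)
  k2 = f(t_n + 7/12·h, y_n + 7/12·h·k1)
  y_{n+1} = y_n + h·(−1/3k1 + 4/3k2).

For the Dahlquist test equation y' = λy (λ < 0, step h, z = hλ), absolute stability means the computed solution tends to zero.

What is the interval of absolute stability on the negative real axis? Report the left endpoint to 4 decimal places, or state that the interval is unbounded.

z∈(-1.2857,0).

Test eqn y'=λy, z=hλ:
  k1=λy_n ⇒ h·k1=z·y_n;  k2=λ(1+7/12z)y_n ⇒ h·k2=z(1+7/12z)y_n
  y_{n+1}/y_n = 1 − 1/3z + 4/3z(1+7/12z) = 1 + z + 7/9z²
  R(z) = 1 + z + 7/9z².

Solve |R(x)|<1 on ℝ⁻.
x=-0.59: |R|=0.6807
R=1: x+7/9x²=0 ⇒ x=−9/7=-1.2857; min R=1−1/(4·7/9)=0.6786>−1
Confirm numerically:
  x=-1.147: |R|=0.87625 <1
  x=-0.851: |R|=0.71227 <1
  x=-0.614: |R|=0.67922 <1
  x=-1.661: |R|=1.48483 >1
  x=-1.592: |R|=1.37925 >1
  x=-1.515: |R|=1.27017 >1
Stable set (-1.2857, 0).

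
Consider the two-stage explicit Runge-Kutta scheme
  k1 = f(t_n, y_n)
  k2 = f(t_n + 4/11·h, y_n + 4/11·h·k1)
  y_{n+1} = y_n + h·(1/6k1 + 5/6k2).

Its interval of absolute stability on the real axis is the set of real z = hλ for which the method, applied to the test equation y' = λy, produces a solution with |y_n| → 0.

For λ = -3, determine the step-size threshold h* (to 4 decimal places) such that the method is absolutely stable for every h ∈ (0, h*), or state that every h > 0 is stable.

Test eqn y'=λy, z=hλ:
  k1=λy_n ⇒ h·k1=z·y_n;  k2=λ(1+4/11z)y_n ⇒ h·k2=z(1+4/11z)y_n
  y_{n+1}/y_n = 1 + 1/6z + 5/6z(1+4/11z) = 1 + z + 10/33z²
  so R(z) = 1 + z + 10/33z².

Solve |R(x)|<1 on ℝ⁻.
x=-1.15: |R|=0.2508
R=1: x+10/33x²=0 ⇒ x=−33/10=-3.3000; min R=1−1/(4·10/33)=0.1750>−1
Confirm numerically:
  x=-3.160: |R|=0.86594 <1
  x=-1.975: |R|=0.20701 <1
  x=-1.825: |R|=0.18428 <1
  x=-1.415: |R|=0.19173 <1
  x=-3.692: |R|=1.43856 >1
  x=-3.551: |R|=1.27009 >1
  x=-3.398: |R|=1.10091 >1
Interval (-3.3000, 0).

(-3.3000,0); λ=-3 ⇒ h* = (33/10)/3 = 1.1000.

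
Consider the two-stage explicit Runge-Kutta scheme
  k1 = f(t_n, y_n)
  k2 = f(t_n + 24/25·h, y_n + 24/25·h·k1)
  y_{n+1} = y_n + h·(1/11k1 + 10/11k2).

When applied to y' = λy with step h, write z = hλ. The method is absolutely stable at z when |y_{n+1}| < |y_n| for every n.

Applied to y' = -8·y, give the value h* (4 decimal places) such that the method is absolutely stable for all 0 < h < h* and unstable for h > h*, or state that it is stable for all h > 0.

(-1.1458,0); λ=-8 ⇒ h* = (55/48)/8 = 0.1432.

With y'=λy (z=hλ):
  k1=λy_n ⇒ h·k1=z·y_n;  k2=λ(1+24/25z)y_n ⇒ h·k2=z(1+24/25z)y_n
  y_{n+1}/y_n = 1 + 1/11z + 10/11z(1+24/25z) = 1 + z + 48/55z²
  Hence R(z) = 1 + z + 48/55z².

Boundary: |R(x)|=1, x<0.
x=-1.5: |R|=1.4636
R=1: x+48/55x²=0 ⇒ x=−55/48=-1.1458; min R=1−1/(4·48/55)=0.7135>−1
Confirm numerically:
  x=-0.992: |R|=0.86682 <1
  x=-0.958: |R|=0.84296 <1
  x=-0.831: |R|=0.77167 <1
  x=-1.721: |R|=1.86388 >1
  x=-1.205: |R|=1.06222 >1
Stable set (-1.1458, 0).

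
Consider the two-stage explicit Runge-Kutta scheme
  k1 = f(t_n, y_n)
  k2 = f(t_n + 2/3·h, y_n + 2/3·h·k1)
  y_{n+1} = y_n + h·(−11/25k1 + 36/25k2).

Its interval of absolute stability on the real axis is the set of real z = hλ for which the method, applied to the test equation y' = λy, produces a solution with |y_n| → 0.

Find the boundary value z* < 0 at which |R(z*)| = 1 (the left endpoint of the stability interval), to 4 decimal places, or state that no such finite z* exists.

Test eqn y'=λy, z=hλ:
  k1=λy_n ⇒ h·k1=z·y_n;  k2=λ(1+2/3z)y_n ⇒ h·k2=z(1+2/3z)y_n
  y_{n+1}/y_n = 1 − 11/25z + 36/25z(1+2/3z) = 1 + z + 24/25z²
  R(z) = 1 + z + 24/25z².

Solve |R(x)|<1 on ℝ⁻.
x=-1.42: |R|=1.5157
R=1: x+24/25x²=0 ⇒ x=−25/24=-1.0417; min R=1−1/(4·24/25)=0.7396>−1
Confirm numerically:
  x=-0.854: |R|=0.84614 <1
  x=-0.724: |R|=0.77921 <1
  x=-0.709: |R|=0.77357 <1
  x=-0.646: |R|=0.75462 <1
  x=-1.582: |R|=1.82062 >1
  x=-1.317: |R|=1.34811 >1
  x=-1.179: |R|=1.15544 >1
Interval (-1.0417, 0).

z* = -1.0417.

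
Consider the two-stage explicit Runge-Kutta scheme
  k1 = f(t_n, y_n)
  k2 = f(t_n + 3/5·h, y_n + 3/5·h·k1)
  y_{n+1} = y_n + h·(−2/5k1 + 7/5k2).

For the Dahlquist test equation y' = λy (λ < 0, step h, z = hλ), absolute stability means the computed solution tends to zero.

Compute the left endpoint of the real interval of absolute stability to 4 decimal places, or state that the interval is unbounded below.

z* = -1.1905.

With y'=λy (z=hλ):
  k1=λy_n ⇒ h·k1=z·y_n;  k2=λ(1+3/5z)y_n ⇒ h·k2=z(1+3/5z)y_n
  y_{n+1}/y_n = 1 − 2/5z + 7/5z(1+3/5z) = 1 + z + 21/25z²
  ⇒ R(z) = 1 + z + 21/25z².

Boundary: |R(x)|=1, x<0.
x=-1.68: |R|=1.6908
R=1: x+21/25x²=0 ⇒ x=−25/21=-1.1905; min R=1−1/(4·21/25)=0.7024>−1
Confirm numerically:
  x=-1.143: |R|=0.95442 <1
  x=-1.016: |R|=0.85110 <1
  x=-0.957: |R|=0.81231 <1
  x=-1.676: |R|=1.68354 >1
  x=-1.525: |R|=1.42852 >1
  x=-1.377: |R|=1.21575 >1
Interval (-1.1905, 0).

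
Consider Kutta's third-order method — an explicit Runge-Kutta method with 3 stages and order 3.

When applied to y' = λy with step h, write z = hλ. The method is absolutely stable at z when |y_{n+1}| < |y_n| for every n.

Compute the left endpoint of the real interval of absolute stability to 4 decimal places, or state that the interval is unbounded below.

left endpoint -2.5127.

On y'=λy, z=hλ:
  order 3, 3-stage ⇒ R(z)=1+z+z^2/2+z^3/6
  (e.g. R(-1.55)=0.03060, |R|=0.03060)

Boundary: |R(x)|=1, x<0.
x=-1.55: |R|=0.0306
|R(-2.2)|=0.5547 |R(-1.48)|=0.0749 |R(-0.52)|=0.5918
Bisect:
  x_lo=-3.1428 |R|=2.3779  x_hi=-0.1348 |R|=0.8739
  mid=-1.63881 |R|=0.02952 →hi
  mid=-2.39081 |R|=0.81045 →hi
  mid=-2.76680 |R|=1.46928 →lo
  mid=-2.57881 |R|=1.11196 →lo
  mid=-2.48481 |R|=0.95465 →hi
  mid=-2.53181 |R|=1.03161 →lo
  mid=-2.50831 |R|=0.99272 →hi
  mid=-2.52006 |R|=1.01206 →lo
  mid=-2.51418 |R|=1.00236 →lo
  mid=-2.51124 |R|=0.99753 →hi
  ...
  [-2.51290,-2.51271] ⇒ x*=-2.5127
Stable set (-2.5127, 0).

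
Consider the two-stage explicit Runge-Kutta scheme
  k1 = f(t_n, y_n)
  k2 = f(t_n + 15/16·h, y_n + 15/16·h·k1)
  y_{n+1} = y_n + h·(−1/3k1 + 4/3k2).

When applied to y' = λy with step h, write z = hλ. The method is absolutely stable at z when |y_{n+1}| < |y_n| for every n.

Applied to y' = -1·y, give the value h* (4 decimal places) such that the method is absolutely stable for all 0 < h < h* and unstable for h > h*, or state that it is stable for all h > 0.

Test eqn y'=λy, z=hλ:
  k1=λy_n ⇒ h·k1=z·y_n;  k2=λ(1+15/16z)y_n ⇒ h·k2=z(1+15/16z)y_n
  y_{n+1}/y_n = 1 − 1/3z + 4/3z(1+15/16z) = 1 + z + 5/4z²
  Hence R(z) = 1 + z + 5/4z².

Boundary: |R(x)|=1, x<0.
x=-1.51: |R|=2.3401
R=1: x+5/4x²=0 ⇒ x=−4/5=-0.8000; min R=1−1/(4·5/4)=0.8000>−1
Confirm numerically:
  x=-0.690: |R|=0.90512 <1
  x=-0.610: |R|=0.85512 <1
  x=-0.567: |R|=0.83486 <1
  x=-0.533: |R|=0.82211 <1
  x=-1.340: |R|=1.90450 >1
  x=-1.191: |R|=1.58210 >1
Interval (-0.8000, 0).

(-0.8000,0); λ=-1 ⇒ h* = (4/5)/1 = 0.8000.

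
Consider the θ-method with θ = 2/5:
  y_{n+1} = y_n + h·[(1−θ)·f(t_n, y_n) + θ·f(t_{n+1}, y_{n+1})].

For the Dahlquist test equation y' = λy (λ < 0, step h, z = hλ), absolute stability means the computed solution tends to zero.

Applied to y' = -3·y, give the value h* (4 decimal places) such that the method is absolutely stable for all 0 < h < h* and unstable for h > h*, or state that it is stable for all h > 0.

(-10.0000,0); λ=-3 ⇒ h* = (10)/3 = 3.3333.

On y'=λy, z=hλ:
  y_{n+1} = y_n + z·[3/5·y_n + 2/5·y_{n+1}] ⇒ (1 − 2/5z)y_{n+1} = (1 + 3/5z)y_n
  so R(z) = (1 + 3/5z)/(1 − 2/5z).

Solve |R(x)|<1 on ℝ⁻.
x=-0.65: |R|=0.4841
R=−1: 1+3/5x = −1+2/5x ⇒ -1/5x=2 ⇒ x=2/(-1/5)=-10.0000
Confirm numerically:
  x=-5.866: |R|=0.75293 <1
  x=-4.911: |R|=0.65666 <1
  x=-4.611: |R|=0.62108 <1
  x=-4.388: |R|=0.59262 <1
  x=-10.574: |R|=1.02195 >1
  x=-10.369: |R|=1.01434 >1
  x=-10.312: |R|=1.01218 >1
Interval (-10.0000, 0).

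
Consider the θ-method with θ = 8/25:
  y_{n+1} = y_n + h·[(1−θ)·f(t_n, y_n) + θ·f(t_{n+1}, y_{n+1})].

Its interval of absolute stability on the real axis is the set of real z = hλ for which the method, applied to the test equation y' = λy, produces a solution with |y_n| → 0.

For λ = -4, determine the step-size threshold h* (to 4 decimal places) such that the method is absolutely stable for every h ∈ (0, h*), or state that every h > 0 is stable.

(-5.5556,0); λ=-4 ⇒ h* = (50/9)/4 = 1.3889.

With y'=λy (z=hλ):
  y_{n+1} = y_n + z·[17/25·y_n + 8/25·y_{n+1}] ⇒ (1 − 8/25z)y_{n+1} = (1 + 17/25z)y_n
  R(z) = (1 + 17/25z)/(1 − 8/25z).

Solve |R(x)|<1 on ℝ⁻.
x=-1.36: |R|=0.0524
R=−1: 1+17/25x = −1+8/25x ⇒ -9/25x=2 ⇒ x=2/(-9/25)=-5.5556
Confirm numerically:
  x=-4.422: |R|=0.83103 <1
  x=-3.546: |R|=0.66111 <1
  x=-3.123: |R|=0.56200 <1
  x=-2.617: |R|=0.42426 <1
  x=-6.114: |R|=1.06800 >1
  x=-5.898: |R|=1.04270 >1
  x=-5.788: |R|=1.02934 >1
Interval (-5.5556, 0).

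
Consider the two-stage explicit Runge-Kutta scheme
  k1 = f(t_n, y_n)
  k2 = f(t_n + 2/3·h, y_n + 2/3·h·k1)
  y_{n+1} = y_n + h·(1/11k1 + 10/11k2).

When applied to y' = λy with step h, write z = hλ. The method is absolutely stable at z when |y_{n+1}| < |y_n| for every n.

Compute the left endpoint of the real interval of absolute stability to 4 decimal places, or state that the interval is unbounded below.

z* = -1.6500.

Set f=λy, z=hλ:
  k1=λy_n ⇒ h·k1=z·y_n;  k2=λ(1+2/3z)y_n ⇒ h·k2=z(1+2/3z)y_n
  y_{n+1}/y_n = 1 + 1/11z + 10/11z(1+2/3z) = 1 + z + 20/33z²
  so R(z) = 1 + z + 20/33z².

Boundary: |R(x)|=1, x<0.
x=-0.84: |R|=0.5876
R=1: x+20/33x²=0 ⇒ x=−33/20=-1.6500; min R=1−1/(4·20/33)=0.5875>−1
Confirm numerically:
  x=-1.372: |R|=0.76884 <1
  x=-0.993: |R|=0.60461 <1
  x=-0.956: |R|=0.59790 <1
  x=-0.925: |R|=0.59356 <1
  x=-2.221: |R|=1.76860 >1
  x=-1.881: |R|=1.26334 >1
Stable set (-1.6500, 0).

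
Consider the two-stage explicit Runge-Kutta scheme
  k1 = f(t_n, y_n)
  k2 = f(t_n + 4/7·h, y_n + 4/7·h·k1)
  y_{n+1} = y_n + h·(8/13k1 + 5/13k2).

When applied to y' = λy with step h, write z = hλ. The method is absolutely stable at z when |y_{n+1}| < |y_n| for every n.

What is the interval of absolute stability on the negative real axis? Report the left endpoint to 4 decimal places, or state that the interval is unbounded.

(-4.5500, 0).

Test eqn y'=λy, z=hλ:
  k1=λy_n ⇒ h·k1=z·y_n;  k2=λ(1+4/7z)y_n ⇒ h·k2=z(1+4/7z)y_n
  y_{n+1}/y_n = 1 + 8/13z + 5/13z(1+4/7z) = 1 + z + 20/91z²
  ⇒ R(z) = 1 + z + 20/91z².

Need |R(x)|<1, x<0.
x=-0.63: |R|=0.4572
R=1: x+20/91x²=0 ⇒ x=−91/20=-4.5500; min R=1−1/(4·20/91)=-0.1375>−1
Confirm numerically:
  x=-4.497: |R|=0.94762 <1
  x=-3.777: |R|=0.35833 <1
  x=-3.776: |R|=0.35767 <1
  x=-2.030: |R|=0.12431 <1
  x=-4.925: |R|=1.40591 >1
  x=-4.572: |R|=1.02211 >1
So |R|<1 on (-4.5500, 0).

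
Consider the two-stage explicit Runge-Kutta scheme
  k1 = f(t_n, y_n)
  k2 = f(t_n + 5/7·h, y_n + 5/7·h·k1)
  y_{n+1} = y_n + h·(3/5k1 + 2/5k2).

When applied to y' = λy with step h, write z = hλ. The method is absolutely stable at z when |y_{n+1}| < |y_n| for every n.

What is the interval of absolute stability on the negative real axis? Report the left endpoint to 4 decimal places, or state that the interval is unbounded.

With y'=λy (z=hλ):
  k1=λy_n ⇒ h·k1=z·y_n;  k2=λ(1+5/7z)y_n ⇒ h·k2=z(1+5/7z)y_n
  y_{n+1}/y_n = 1 + 3/5z + 2/5z(1+5/7z) = 1 + z + 2/7z²
  R(z) = 1 + z + 2/7z².

Solve |R(x)|<1 on ℝ⁻.
x=-1.8: |R|=0.1257
R=1: x+2/7x²=0 ⇒ x=−7/2=-3.5000; min R=1−1/(4·2/7)=0.1250>−1
Confirm numerically:
  x=-3.310: |R|=0.82031 <1
  x=-2.350: |R|=0.22786 <1
  x=-1.778: |R|=0.12522 <1
  x=-3.974: |R|=1.53819 >1
  x=-3.939: |R|=1.49406 >1
  x=-3.653: |R|=1.15969 >1
Stable set (-3.5000, 0).

(-3.5000, 0).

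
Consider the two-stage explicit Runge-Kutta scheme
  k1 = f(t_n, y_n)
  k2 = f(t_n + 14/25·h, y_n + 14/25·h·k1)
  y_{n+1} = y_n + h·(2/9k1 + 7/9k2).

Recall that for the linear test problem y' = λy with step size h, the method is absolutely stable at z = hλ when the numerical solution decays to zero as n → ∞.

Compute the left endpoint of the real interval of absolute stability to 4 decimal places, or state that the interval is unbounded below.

z* = -2.2959.

Test eqn y'=λy, z=hλ:
  k1=λy_n ⇒ h·k1=z·y_n;  k2=λ(1+14/25z)y_n ⇒ h·k2=z(1+14/25z)y_n
  y_{n+1}/y_n = 1 + 2/9z + 7/9z(1+14/25z) = 1 + z + 98/225z²
  ⇒ R(z) = 1 + z + 98/225z².

Need |R(x)|<1, x<0.
x=-0.4: |R|=0.6697
R=1: x+98/225x²=0 ⇒ x=−225/98=-2.2959; min R=1−1/(4·98/225)=0.4260>−1
Confirm numerically:
  x=-2.210: |R|=0.91730 <1
  x=-2.176: |R|=0.88635 <1
  x=-1.135: |R|=0.42609 <1
  x=-2.742: |R|=1.53275 >1
  x=-2.724: |R|=1.50790 >1
  x=-2.617: |R|=1.36598 >1
So |R|<1 on (-2.2959, 0).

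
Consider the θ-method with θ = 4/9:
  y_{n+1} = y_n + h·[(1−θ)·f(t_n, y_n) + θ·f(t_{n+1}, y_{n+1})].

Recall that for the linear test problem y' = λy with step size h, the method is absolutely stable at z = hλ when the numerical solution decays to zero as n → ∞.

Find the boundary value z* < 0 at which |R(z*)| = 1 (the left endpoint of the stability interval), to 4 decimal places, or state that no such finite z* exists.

z* = -18.0000.

With y'=λy (z=hλ):
  y_{n+1} = y_n + z·[5/9·y_n + 4/9·y_{n+1}] ⇒ (1 − 4/9z)y_{n+1} = (1 + 5/9z)y_n
  ⇒ R(z) = (1 + 5/9z)/(1 − 4/9z).

Need |R(x)|<1, x<0.
x=-1.77: |R|=0.0093
R=−1: 1+5/9x = −1+4/9x ⇒ -1/9x=2 ⇒ x=2/(-1/9)=-18.0000
Confirm numerically:
  x=-13.980: |R|=0.93808 <1
  x=-11.365: |R|=0.87817 <1
  x=-8.719: |R|=0.78847 <1
  x=-18.154: |R|=1.00189 >1
  x=-18.147: |R|=1.00180 >1
  x=-18.139: |R|=1.00170 >1
So |R|<1 on (-18.0000, 0).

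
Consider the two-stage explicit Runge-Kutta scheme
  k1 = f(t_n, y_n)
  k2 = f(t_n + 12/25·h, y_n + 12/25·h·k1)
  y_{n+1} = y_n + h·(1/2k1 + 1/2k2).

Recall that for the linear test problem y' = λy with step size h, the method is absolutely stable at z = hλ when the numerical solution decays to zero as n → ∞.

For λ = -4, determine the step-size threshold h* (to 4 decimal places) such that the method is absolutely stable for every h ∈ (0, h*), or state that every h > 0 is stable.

(-4.1667,0); λ=-4 ⇒ h* = (25/6)/4 = 1.0417.

Set f=λy, z=hλ:
  k1=λy_n ⇒ h·k1=z·y_n;  k2=λ(1+12/25z)y_n ⇒ h·k2=z(1+12/25z)y_n
  y_{n+1}/y_n = 1 + 1/2z + 1/2z(1+12/25z) = 1 + z + 6/25z²
  Hence R(z) = 1 + z + 6/25z².

Boundary: |R(x)|=1, x<0.
x=-0.37: |R|=0.6629
R=1: x+6/25x²=0 ⇒ x=−25/6=-4.1667; min R=1−1/(4·6/25)=-0.0417>−1
Confirm numerically:
  x=-4.136: |R|=0.96956 <1
  x=-3.821: |R|=0.68301 <1
  x=-3.336: |R|=0.33494 <1
  x=-2.527: |R|=0.00557 <1
  x=-4.754: |R|=1.67012 >1
  x=-4.592: |R|=1.46875 >1
So |R|<1 on (-4.1667, 0).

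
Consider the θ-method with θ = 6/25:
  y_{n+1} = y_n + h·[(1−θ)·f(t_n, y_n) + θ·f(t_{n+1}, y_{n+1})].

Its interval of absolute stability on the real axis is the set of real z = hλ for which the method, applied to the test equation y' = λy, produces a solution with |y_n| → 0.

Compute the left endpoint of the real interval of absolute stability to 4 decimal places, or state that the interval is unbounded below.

z* = -3.8462.

With y'=λy (z=hλ):
  y_{n+1} = y_n + z·[19/25·y_n + 6/25·y_{n+1}] ⇒ (1 − 6/25z)y_{n+1} = (1 + 19/25z)y_n
  ⇒ R(z) = (1 + 19/25z)/(1 − 6/25z).

Boundary: |R(x)|=1, x<0.
x=-1.34: |R|=0.0139
R=−1: 1+19/25x = −1+6/25x ⇒ -13/25x=2 ⇒ x=2/(-13/25)=-3.8462
Confirm numerically:
  x=-2.972: |R|=0.73468 <1
  x=-2.416: |R|=0.52927 <1
  x=-1.884: |R|=0.29738 <1
  x=-4.429: |R|=1.14692 >1
  x=-3.903: |R|=1.01526 >1
Stable set (-3.8462, 0).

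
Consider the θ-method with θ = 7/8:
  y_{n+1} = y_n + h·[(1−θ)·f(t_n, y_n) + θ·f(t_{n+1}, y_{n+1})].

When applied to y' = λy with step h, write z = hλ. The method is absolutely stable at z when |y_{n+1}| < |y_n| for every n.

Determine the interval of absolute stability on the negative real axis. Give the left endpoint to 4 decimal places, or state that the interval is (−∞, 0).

On y'=λy, z=hλ:
  y_{n+1} = y_n + z·[1/8·y_n + 7/8·y_{n+1}] ⇒ (1 − 7/8z)y_{n+1} = (1 + 1/8z)y_n
  ⇒ R(z) = (1 + 1/8z)/(1 − 7/8z).

Need |R(x)|<1, x<0.
x=-1.17: |R|=0.4219
x=-2: |R|=0.2727
x=-10: |R|=0.0256
x=-100: |R|=0.1299
θ=7/8≥1/2 ⇒ |1+1/8x|<|1−7/8x| ∀x<0 ⇒ interval (−∞,0).

unbounded; (−∞, 0).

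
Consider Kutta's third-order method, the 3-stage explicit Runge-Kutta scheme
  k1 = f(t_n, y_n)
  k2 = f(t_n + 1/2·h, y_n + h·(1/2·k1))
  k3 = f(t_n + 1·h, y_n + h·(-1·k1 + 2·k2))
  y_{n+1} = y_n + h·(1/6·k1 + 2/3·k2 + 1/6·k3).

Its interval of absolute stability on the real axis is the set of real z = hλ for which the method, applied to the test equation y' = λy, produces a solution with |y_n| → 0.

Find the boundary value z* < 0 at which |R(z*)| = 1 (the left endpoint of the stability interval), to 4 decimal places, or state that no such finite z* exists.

Set f=λy, z=hλ:
  order 3, 3-stage ⇒ R(z)=1+z+z^2/2+z^3/6
  (e.g. R(-0.36)=0.69702, |R|=0.69702)

Find x<0 with |R(x)|<1.
x=-0.36: |R|=0.6970
|R(-1.49)|=0.0687 |R(-1.45)|=0.0931 |R(-0.65)|=0.5155
Bisect:
  x_lo=-2.9848 |R|=1.9622  x_hi=-0.1768 |R|=0.8379
  mid=-1.58081 |R|=0.01027 →hi
  mid=-2.28280 |R|=0.65989 →hi
  mid=-2.63379 |R|=1.21040 →lo
  mid=-2.45830 |R|=0.91269 →hi
  mid=-2.54604 |R|=1.05559 →lo
  mid=-2.50217 |R|=0.98270 →hi
  mid=-2.52411 |R|=1.01878 →lo
  ...
  [-2.51280,-2.51262] ⇒ x*=-2.5127
Interval (-2.5127, 0).

left endpoint -2.5127.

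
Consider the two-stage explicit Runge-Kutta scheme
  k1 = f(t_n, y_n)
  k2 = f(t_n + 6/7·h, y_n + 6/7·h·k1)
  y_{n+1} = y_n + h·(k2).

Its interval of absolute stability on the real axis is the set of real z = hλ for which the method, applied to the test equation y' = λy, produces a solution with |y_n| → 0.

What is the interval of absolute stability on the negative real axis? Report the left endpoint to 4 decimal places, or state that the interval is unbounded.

With y'=λy (z=hλ):
  k1=λy_n ⇒ h·k1=z·y_n;  k2=λ(1+6/7z)y_n ⇒ h·k2=z(1+6/7z)y_n
  y_{n+1}/y_n = 1 + z(1+6/7z) = 1 + z + 6/7z²
  so R(z) = 1 + z + 6/7z².

Solve |R(x)|<1 on ℝ⁻.
x=-1.43: |R|=1.3228
R=1: x+6/7x²=0 ⇒ x=−7/6=-1.1667; min R=1−1/(4·6/7)=0.7083>−1
Confirm numerically:
  x=-1.136: |R|=0.97014 <1
  x=-0.744: |R|=0.73046 <1
  x=-0.687: |R|=0.71754 <1
  x=-0.579: |R|=0.70835 <1
  x=-1.489: |R|=1.41139 >1
  x=-1.226: |R|=1.06235 >1
Interval (-1.1667, 0).

z∈(-1.1667,0).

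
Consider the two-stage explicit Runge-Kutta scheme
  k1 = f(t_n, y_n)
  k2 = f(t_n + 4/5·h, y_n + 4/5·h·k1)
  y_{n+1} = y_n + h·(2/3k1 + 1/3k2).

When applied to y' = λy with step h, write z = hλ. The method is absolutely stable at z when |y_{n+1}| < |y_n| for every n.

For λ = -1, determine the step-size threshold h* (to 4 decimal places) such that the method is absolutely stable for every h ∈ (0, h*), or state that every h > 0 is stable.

(-3.7500,0); λ=-1 ⇒ h* = (15/4)/1 = 3.7500.

Test eqn y'=λy, z=hλ:
  k1=λy_n ⇒ h·k1=z·y_n;  k2=λ(1+4/5z)y_n ⇒ h·k2=z(1+4/5z)y_n
  y_{n+1}/y_n = 1 + 2/3z + 1/3z(1+4/5z) = 1 + z + 4/15z²
  R(z) = 1 + z + 4/15z².

Solve |R(x)|<1 on ℝ⁻.
x=-0.53: |R|=0.5449
R=1: x+4/15x²=0 ⇒ x=−15/4=-3.7500; min R=1−1/(4·4/15)=0.0625>−1
Confirm numerically:
  x=-3.452: |R|=0.72568 <1
  x=-2.388: |R|=0.13268 <1
  x=-2.289: |R|=0.10821 <1
  x=-2.113: |R|=0.07761 <1
  x=-4.177: |R|=1.47562 >1
  x=-3.985: |R|=1.24973 >1
  x=-3.946: |R|=1.20624 >1
Interval (-3.7500, 0).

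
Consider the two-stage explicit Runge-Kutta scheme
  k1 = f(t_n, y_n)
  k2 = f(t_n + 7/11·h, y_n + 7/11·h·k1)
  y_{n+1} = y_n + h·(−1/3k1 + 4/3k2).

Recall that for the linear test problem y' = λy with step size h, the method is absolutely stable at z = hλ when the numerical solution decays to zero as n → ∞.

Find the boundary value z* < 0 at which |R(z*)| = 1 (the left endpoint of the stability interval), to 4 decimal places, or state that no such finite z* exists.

left endpoint -1.1786.

With y'=λy (z=hλ):
  k1=λy_n ⇒ h·k1=z·y_n;  k2=λ(1+7/11z)y_n ⇒ h·k2=z(1+7/11z)y_n
  y_{n+1}/y_n = 1 − 1/3z + 4/3z(1+7/11z) = 1 + z + 28/33z²
  R(z) = 1 + z + 28/33z².

Solve |R(x)|<1 on ℝ⁻.
x=-0.66: |R|=0.7096
R=1: x+28/33x²=0 ⇒ x=−33/28=-1.1786; min R=1−1/(4·28/33)=0.7054>−1
Confirm numerically:
  x=-0.664: |R|=0.71009 <1
  x=-0.557: |R|=0.70624 <1
  x=-0.534: |R|=0.70795 <1
  x=-1.710: |R|=1.77105 >1
  x=-1.495: |R|=1.40138 >1
  x=-1.479: |R|=1.37701 >1
Interval (-1.1786, 0).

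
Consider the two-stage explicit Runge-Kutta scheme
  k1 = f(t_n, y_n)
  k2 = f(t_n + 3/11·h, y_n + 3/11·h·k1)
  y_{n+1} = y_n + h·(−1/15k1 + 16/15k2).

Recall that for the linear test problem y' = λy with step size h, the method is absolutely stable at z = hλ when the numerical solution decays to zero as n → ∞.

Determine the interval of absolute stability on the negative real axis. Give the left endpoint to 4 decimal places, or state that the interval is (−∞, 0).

z∈(-3.4375,0).

On y'=λy, z=hλ:
  k1=λy_n ⇒ h·k1=z·y_n;  k2=λ(1+3/11z)y_n ⇒ h·k2=z(1+3/11z)y_n
  y_{n+1}/y_n = 1 − 1/15z + 16/15z(1+3/11z) = 1 + z + 16/55z²
  R(z) = 1 + z + 16/55z².

Solve |R(x)|<1 on ℝ⁻.
x=-0.89: |R|=0.3404
R=1: x+16/55x²=0 ⇒ x=−55/16=-3.4375; min R=1−1/(4·16/55)=0.1406>−1
Confirm numerically:
  x=-2.224: |R|=0.21489 <1
  x=-1.870: |R|=0.14728 <1
  x=-1.855: |R|=0.14603 <1
  x=-1.390: |R|=0.17207 <1
  x=-4.014: |R|=1.67318 >1
  x=-3.853: |R|=1.46572 >1
  x=-3.827: |R|=1.43363 >1
Interval (-3.4375, 0).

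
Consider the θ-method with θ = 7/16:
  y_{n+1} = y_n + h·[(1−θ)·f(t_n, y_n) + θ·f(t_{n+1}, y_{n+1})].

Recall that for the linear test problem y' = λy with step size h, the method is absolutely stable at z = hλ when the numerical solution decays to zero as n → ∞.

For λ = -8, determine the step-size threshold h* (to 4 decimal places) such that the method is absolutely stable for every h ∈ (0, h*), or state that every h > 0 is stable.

(-16.0000,0); λ=-8 ⇒ h* = (16)/8 = 2.0000.

Test eqn y'=λy, z=hλ:
  y_{n+1} = y_n + z·[9/16·y_n + 7/16·y_{n+1}] ⇒ (1 − 7/16z)y_{n+1} = (1 + 9/16z)y_n
  Hence R(z) = (1 + 9/16z)/(1 − 7/16z).

Find x<0 with |R(x)|<1.
x=-1.29: |R|=0.1754
R=−1: 1+9/16x = −1+7/16x ⇒ -1/8x=2 ⇒ x=2/(-1/8)=-16.0000
Confirm numerically:
  x=-15.351: |R|=0.98949 <1
  x=-9.562: |R|=0.84474 <1
  x=-7.810: |R|=0.76822 <1
  x=-16.585: |R|=1.00886 >1
  x=-16.407: |R|=1.00622 >1
  x=-16.114: |R|=1.00177 >1
Interval (-16.0000, 0).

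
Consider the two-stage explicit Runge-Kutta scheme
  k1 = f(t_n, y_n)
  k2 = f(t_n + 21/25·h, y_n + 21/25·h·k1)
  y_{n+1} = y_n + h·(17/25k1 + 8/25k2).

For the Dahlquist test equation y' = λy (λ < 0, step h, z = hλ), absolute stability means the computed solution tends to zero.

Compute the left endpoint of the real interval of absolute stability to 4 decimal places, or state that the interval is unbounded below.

left endpoint -3.7202.

Test eqn y'=λy, z=hλ:
  k1=λy_n ⇒ h·k1=z·y_n;  k2=λ(1+21/25z)y_n ⇒ h·k2=z(1+21/25z)y_n
  y_{n+1}/y_n = 1 + 17/25z + 8/25z(1+21/25z) = 1 + z + 168/625z²
  ⇒ R(z) = 1 + z + 168/625z².

Solve |R(x)|<1 on ℝ⁻.
x=-0.87: |R|=0.3335
R=1: x+168/625x²=0 ⇒ x=−625/168=-3.7202; min R=1−1/(4·168/625)=0.0699>−1
Confirm numerically:
  x=-2.989: |R|=0.41249 <1
  x=-2.448: |R|=0.16284 <1
  x=-2.306: |R|=0.12338 <1
  x=-2.053: |R|=0.07994 <1
  x=-4.268: |R|=1.62841 >1
  x=-4.036: |R|=1.34256 >1
Stable set (-3.7202, 0).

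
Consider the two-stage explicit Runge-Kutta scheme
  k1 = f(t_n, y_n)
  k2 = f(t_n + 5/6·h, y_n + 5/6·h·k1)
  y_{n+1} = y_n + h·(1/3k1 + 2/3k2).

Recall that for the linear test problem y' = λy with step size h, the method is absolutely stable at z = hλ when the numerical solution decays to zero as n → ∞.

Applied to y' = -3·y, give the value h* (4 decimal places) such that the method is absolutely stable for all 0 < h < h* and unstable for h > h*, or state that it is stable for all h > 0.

Test eqn y'=λy, z=hλ:
  k1=λy_n ⇒ h·k1=z·y_n;  k2=λ(1+5/6z)y_n ⇒ h·k2=z(1+5/6z)y_n
  y_{n+1}/y_n = 1 + 1/3z + 2/3z(1+5/6z) = 1 + z + 5/9z²
  ⇒ R(z) = 1 + z + 5/9z².

Boundary: |R(x)|=1, x<0.
x=-1.11: |R|=0.5745
R=1: x+5/9x²=0 ⇒ x=−9/5=-1.8000; min R=1−1/(4·5/9)=0.5500>−1
Confirm numerically:
  x=-1.517: |R|=0.76149 <1
  x=-1.399: |R|=0.68833 <1
  x=-1.164: |R|=0.58872 <1
  x=-0.733: |R|=0.56549 <1
  x=-2.142: |R|=1.40698 >1
  x=-2.085: |R|=1.33013 >1
Interval (-1.8000, 0).

(-1.8000,0); λ=-3 ⇒ h* = (9/5)/3 = 0.6000.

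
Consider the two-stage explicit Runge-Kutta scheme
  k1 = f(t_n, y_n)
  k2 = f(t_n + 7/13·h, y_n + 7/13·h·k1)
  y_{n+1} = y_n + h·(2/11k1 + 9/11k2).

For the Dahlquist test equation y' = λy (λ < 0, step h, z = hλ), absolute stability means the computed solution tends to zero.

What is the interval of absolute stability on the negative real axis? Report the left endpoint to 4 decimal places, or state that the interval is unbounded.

On y'=λy, z=hλ:
  k1=λy_n ⇒ h·k1=z·y_n;  k2=λ(1+7/13z)y_n ⇒ h·k2=z(1+7/13z)y_n
  y_{n+1}/y_n = 1 + 2/11z + 9/11z(1+7/13z) = 1 + z + 63/143z²
  ⇒ R(z) = 1 + z + 63/143z².

Solve |R(x)|<1 on ℝ⁻.
x=-1.18: |R|=0.4334
R=1: x+63/143x²=0 ⇒ x=−143/63=-2.2698; min R=1−1/(4·63/143)=0.4325>−1
Confirm numerically:
  x=-2.238: |R|=0.96861 <1
  x=-1.605: |R|=0.52989 <1
  x=-1.367: |R|=0.45627 <1
  x=-0.932: |R|=0.45068 <1
  x=-2.865: |R|=1.75121 >1
  x=-2.740: |R|=1.56754 >1
Interval (-2.2698, 0).

(-2.2698, 0).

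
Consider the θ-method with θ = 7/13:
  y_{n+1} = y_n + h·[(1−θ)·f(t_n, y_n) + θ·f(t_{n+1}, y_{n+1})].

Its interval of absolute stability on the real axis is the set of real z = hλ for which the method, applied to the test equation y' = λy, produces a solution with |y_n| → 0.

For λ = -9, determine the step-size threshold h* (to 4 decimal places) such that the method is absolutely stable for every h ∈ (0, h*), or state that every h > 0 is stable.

On y'=λy, z=hλ:
  y_{n+1} = y_n + z·[6/13·y_n + 7/13·y_{n+1}] ⇒ (1 − 7/13z)y_{n+1} = (1 + 6/13z)y_n
  so R(z) = (1 + 6/13z)/(1 − 7/13z).

Need |R(x)|<1, x<0.
x=-1.43: |R|=0.1921
x=-2: |R|=0.0370
x=-10: |R|=0.5663
x=-100: |R|=0.8233
θ=7/13≥1/2 ⇒ |1+6/13x|<|1−7/13x| ∀x<0 ⇒ interval (−∞,0).

unbounded; (−∞, 0). Any h>0 works for λ=-9.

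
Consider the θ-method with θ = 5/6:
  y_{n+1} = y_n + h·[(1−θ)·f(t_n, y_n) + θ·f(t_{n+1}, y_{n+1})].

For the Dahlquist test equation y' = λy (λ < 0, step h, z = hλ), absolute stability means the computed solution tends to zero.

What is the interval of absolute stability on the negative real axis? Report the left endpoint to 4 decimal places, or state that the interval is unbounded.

On y'=λy, z=hλ:
  y_{n+1} = y_n + z·[1/6·y_n + 5/6·y_{n+1}] ⇒ (1 − 5/6z)y_{n+1} = (1 + 1/6z)y_n
  R(z) = (1 + 1/6z)/(1 − 5/6z).

Need |R(x)|<1, x<0.
x=-0.98: |R|=0.4606
x=-2: |R|=0.2500
x=-10: |R|=0.0714
x=-100: |R|=0.1858
θ=5/6≥1/2 ⇒ |1+1/6x|<|1−5/6x| ∀x<0 ⇒ interval (−∞,0).

(−∞, 0) — no finite endpoint.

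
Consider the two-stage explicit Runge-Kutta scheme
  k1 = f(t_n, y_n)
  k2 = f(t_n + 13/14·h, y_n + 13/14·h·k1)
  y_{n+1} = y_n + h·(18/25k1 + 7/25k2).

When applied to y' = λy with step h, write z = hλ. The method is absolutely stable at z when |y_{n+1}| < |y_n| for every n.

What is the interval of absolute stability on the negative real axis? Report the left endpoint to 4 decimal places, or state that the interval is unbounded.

On y'=λy, z=hλ:
  k1=λy_n ⇒ h·k1=z·y_n;  k2=λ(1+13/14z)y_n ⇒ h·k2=z(1+13/14z)y_n
  y_{n+1}/y_n = 1 + 18/25z + 7/25z(1+13/14z) = 1 + z + 13/50z²
  ⇒ R(z) = 1 + z + 13/50z².

Need |R(x)|<1, x<0.
x=-0.32: |R|=0.7066
R=1: x+13/50x²=0 ⇒ x=−50/13=-3.8462; min R=1−1/(4·13/50)=0.0385>−1
Confirm numerically:
  x=-3.111: |R|=0.40536 <1
  x=-2.850: |R|=0.26185 <1
  x=-2.730: |R|=0.20775 <1
  x=-4.445: |R|=1.69209 >1
  x=-4.089: |R|=1.25818 >1
  x=-3.894: |R|=1.04844 >1
Stable set (-3.8462, 0).

z∈(-3.8462,0).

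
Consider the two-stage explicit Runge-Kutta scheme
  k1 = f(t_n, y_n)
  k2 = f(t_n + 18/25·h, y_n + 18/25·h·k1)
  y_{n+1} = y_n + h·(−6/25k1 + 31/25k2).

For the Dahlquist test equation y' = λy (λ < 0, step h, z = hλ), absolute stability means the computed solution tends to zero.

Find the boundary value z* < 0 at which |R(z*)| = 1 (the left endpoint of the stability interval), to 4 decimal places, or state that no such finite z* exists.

Set f=λy, z=hλ:
  k1=λy_n ⇒ h·k1=z·y_n;  k2=λ(1+18/25z)y_n ⇒ h·k2=z(1+18/25z)y_n
  y_{n+1}/y_n = 1 − 6/25z + 31/25z(1+18/25z) = 1 + z + 558/625z²
  Hence R(z) = 1 + z + 558/625z².

Solve |R(x)|<1 on ℝ⁻.
x=-1.12: |R|=0.9999
R=1: x+558/625x²=0 ⇒ x=−625/558=-1.1201; min R=1−1/(4·558/625)=0.7200>−1
Confirm numerically:
  x=-0.943: |R|=0.85092 <1
  x=-0.916: |R|=0.83311 <1
  x=-0.909: |R|=0.82870 <1
  x=-0.556: |R|=0.72000 <1
  x=-1.529: |R|=1.55822 >1
  x=-1.505: |R|=1.51721 >1
  x=-1.317: |R|=1.23155 >1
Stable set (-1.1201, 0).

z* = -1.1201.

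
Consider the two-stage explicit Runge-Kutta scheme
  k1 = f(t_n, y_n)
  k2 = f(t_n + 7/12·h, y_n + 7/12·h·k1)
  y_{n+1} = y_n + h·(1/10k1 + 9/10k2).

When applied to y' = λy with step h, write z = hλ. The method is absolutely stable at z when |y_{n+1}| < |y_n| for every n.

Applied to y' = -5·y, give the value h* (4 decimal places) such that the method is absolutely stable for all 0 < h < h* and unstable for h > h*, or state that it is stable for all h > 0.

(-1.9048,0); λ=-5 ⇒ h* = (40/21)/5 = 0.3810.

With y'=λy (z=hλ):
  k1=λy_n ⇒ h·k1=z·y_n;  k2=λ(1+7/12z)y_n ⇒ h·k2=z(1+7/12z)y_n
  y_{n+1}/y_n = 1 + 1/10z + 9/10z(1+7/12z) = 1 + z + 21/40z²
  R(z) = 1 + z + 21/40z².

Boundary: |R(x)|=1, x<0.
x=-1.26: |R|=0.5735
R=1: x+21/40x²=0 ⇒ x=−40/21=-1.9048; min R=1−1/(4·21/40)=0.5238>−1
Confirm numerically:
  x=-1.813: |R|=0.91266 <1
  x=-1.738: |R|=0.84784 <1
  x=-0.839: |R|=0.53056 <1
  x=-0.779: |R|=0.53959 <1
  x=-2.156: |R|=1.28438 >1
  x=-1.947: |R|=1.04317 >1
Interval (-1.9048, 0).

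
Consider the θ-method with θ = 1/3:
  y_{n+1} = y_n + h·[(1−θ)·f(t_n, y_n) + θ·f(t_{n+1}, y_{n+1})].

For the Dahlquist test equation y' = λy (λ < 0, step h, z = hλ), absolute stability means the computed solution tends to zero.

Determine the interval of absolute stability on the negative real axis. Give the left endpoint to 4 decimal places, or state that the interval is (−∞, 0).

z∈(-6.0000,0).

With y'=λy (z=hλ):
  y_{n+1} = y_n + z·[2/3·y_n + 1/3·y_{n+1}] ⇒ (1 − 1/3z)y_{n+1} = (1 + 2/3z)y_n
  R(z) = (1 + 2/3z)/(1 − 1/3z).

Need |R(x)|<1, x<0.
x=-0.69: |R|=0.4390
R=−1: 1+2/3x = −1+1/3x ⇒ -1/3x=2 ⇒ x=2/(-1/3)=-6.0000
Confirm numerically:
  x=-5.748: |R|=0.97119 <1
  x=-5.154: |R|=0.89625 <1
  x=-4.837: |R|=0.85160 <1
  x=-3.178: |R|=0.54322 <1
  x=-6.285: |R|=1.03069 >1
  x=-6.218: |R|=1.02365 >1
Stable set (-6.0000, 0).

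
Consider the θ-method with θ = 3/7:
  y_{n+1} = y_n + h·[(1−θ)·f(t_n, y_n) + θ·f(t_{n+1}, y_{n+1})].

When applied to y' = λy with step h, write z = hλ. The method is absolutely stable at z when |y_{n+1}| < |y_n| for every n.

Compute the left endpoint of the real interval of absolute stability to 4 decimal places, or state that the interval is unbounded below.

With y'=λy (z=hλ):
  y_{n+1} = y_n + z·[4/7·y_n + 3/7·y_{n+1}] ⇒ (1 − 3/7z)y_{n+1} = (1 + 4/7z)y_n
  Hence R(z) = (1 + 4/7z)/(1 − 3/7z).

Solve |R(x)|<1 on ℝ⁻.
x=-0.81: |R|=0.3987
R=−1: 1+4/7x = −1+3/7x ⇒ -1/7x=2 ⇒ x=2/(-1/7)=-14.0000
Confirm numerically:
  x=-11.069: |R|=0.92710 <1
  x=-8.337: |R|=0.82309 <1
  x=-7.295: |R|=0.76787 <1
  x=-14.360: |R|=1.00719 >1
  x=-14.118: |R|=1.00239 >1
  x=-14.080: |R|=1.00162 >1
So |R|<1 on (-14.0000, 0).

z* = -14.0000.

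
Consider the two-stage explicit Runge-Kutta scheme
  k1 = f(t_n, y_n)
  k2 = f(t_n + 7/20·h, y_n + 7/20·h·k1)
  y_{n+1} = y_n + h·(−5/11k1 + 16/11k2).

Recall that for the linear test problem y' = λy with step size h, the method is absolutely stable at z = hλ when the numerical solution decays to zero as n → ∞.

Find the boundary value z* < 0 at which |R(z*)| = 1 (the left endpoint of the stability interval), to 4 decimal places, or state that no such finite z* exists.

z* = -1.9643.

With y'=λy (z=hλ):
  k1=λy_n ⇒ h·k1=z·y_n;  k2=λ(1+7/20z)y_n ⇒ h·k2=z(1+7/20z)y_n
  y_{n+1}/y_n = 1 − 5/11z + 16/11z(1+7/20z) = 1 + z + 28/55z²
  ⇒ R(z) = 1 + z + 28/55z².

Boundary: |R(x)|=1, x<0.
x=-0.53: |R|=0.6130
R=1: x+28/55x²=0 ⇒ x=−55/28=-1.9643; min R=1−1/(4·28/55)=0.5089>−1
Confirm numerically:
  x=-1.704: |R|=0.77420 <1
  x=-1.367: |R|=0.58433 <1
  x=-1.352: |R|=0.57857 <1
  x=-2.283: |R|=1.37043 >1
  x=-2.214: |R|=1.28146 >1
Interval (-1.9643, 0).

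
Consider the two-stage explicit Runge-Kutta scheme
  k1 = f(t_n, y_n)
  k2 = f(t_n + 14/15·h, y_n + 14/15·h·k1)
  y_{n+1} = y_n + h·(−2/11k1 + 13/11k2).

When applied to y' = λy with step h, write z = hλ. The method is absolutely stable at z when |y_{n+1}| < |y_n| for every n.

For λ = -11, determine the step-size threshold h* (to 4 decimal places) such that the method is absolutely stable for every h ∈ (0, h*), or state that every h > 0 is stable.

With y'=λy (z=hλ):
  k1=λy_n ⇒ h·k1=z·y_n;  k2=λ(1+14/15z)y_n ⇒ h·k2=z(1+14/15z)y_n
  y_{n+1}/y_n = 1 − 2/11z + 13/11z(1+14/15z) = 1 + z + 182/165z²
  ⇒ R(z) = 1 + z + 182/165z².

Need |R(x)|<1, x<0.
x=-1.79: |R|=2.7442
R=1: x+182/165x²=0 ⇒ x=−165/182=-0.9066; min R=1−1/(4·182/165)=0.7734>−1
Confirm numerically:
  x=-0.832: |R|=0.93154 <1
  x=-0.770: |R|=0.88399 <1
  x=-0.660: |R|=0.82048 <1
  x=-0.647: |R|=0.81474 <1
  x=-1.455: |R|=1.88014 >1
  x=-1.380: |R|=1.72061 >1
  x=-1.122: |R|=1.26659 >1
Interval (-0.9066, 0).

(-0.9066,0); λ=-11 ⇒ h* = (165/182)/11 = 0.0824.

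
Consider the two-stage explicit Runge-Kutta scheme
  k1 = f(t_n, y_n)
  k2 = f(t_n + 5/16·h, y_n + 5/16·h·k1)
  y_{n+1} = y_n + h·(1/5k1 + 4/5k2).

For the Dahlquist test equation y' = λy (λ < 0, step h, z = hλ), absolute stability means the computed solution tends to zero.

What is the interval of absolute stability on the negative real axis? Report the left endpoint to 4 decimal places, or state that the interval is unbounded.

(-4.0000, 0).

Set f=λy, z=hλ:
  k1=λy_n ⇒ h·k1=z·y_n;  k2=λ(1+5/16z)y_n ⇒ h·k2=z(1+5/16z)y_n
  y_{n+1}/y_n = 1 + 1/5z + 4/5z(1+5/16z) = 1 + z + 1/4z²
  R(z) = 1 + z + 1/4z².

Solve |R(x)|<1 on ℝ⁻.
x=-1.78: |R|=0.0121
R=1: x+1/4x²=0 ⇒ x=−4=-4.0000; min R=1−1/(4·1/4)=0.0000>−1
Confirm numerically:
  x=-3.287: |R|=0.41409 <1
  x=-1.702: |R|=0.02220 <1
  x=-1.609: |R|=0.03822 <1
  x=-4.538: |R|=1.61036 >1
  x=-4.052: |R|=1.05268 >1
Interval (-4.0000, 0).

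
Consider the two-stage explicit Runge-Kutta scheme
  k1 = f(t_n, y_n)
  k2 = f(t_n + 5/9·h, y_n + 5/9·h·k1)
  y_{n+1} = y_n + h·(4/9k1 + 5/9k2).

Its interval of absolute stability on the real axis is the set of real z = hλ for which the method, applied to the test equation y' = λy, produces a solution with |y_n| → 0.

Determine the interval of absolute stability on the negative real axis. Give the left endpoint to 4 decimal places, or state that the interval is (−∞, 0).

(-3.2400, 0).

Set f=λy, z=hλ:
  k1=λy_n ⇒ h·k1=z·y_n;  k2=λ(1+5/9z)y_n ⇒ h·k2=z(1+5/9z)y_n
  y_{n+1}/y_n = 1 + 4/9z + 5/9z(1+5/9z) = 1 + z + 25/81z²
  R(z) = 1 + z + 25/81z².

Need |R(x)|<1, x<0.
x=-0.79: |R|=0.4026
R=1: x+25/81x²=0 ⇒ x=−81/25=-3.2400; min R=1−1/(4·25/81)=0.1900>−1
Confirm numerically:
  x=-2.991: |R|=0.77014 <1
  x=-1.765: |R|=0.19649 <1
  x=-1.573: |R|=0.19068 <1
  x=-1.507: |R|=0.19394 <1
  x=-3.827: |R|=1.69335 >1
  x=-3.552: |R|=1.34204 >1
  x=-3.420: |R|=1.19000 >1
Stable set (-3.2400, 0).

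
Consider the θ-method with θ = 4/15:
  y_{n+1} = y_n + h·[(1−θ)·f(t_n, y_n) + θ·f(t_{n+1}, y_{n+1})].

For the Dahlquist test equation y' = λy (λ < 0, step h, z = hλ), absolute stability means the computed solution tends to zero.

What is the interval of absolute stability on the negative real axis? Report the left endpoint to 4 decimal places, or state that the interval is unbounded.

Set f=λy, z=hλ:
  y_{n+1} = y_n + z·[11/15·y_n + 4/15·y_{n+1}] ⇒ (1 − 4/15z)y_{n+1} = (1 + 11/15z)y_n
  ⇒ R(z) = (1 + 11/15z)/(1 − 4/15z).

Find x<0 with |R(x)|<1.
x=-1.51: |R|=0.0765
R=−1: 1+11/15x = −1+4/15x ⇒ -7/15x=2 ⇒ x=2/(-7/15)=-4.2857
Confirm numerically:
  x=-4.095: |R|=0.95746 <1
  x=-3.558: |R|=0.82574 <1
  x=-1.840: |R|=0.23435 <1
  x=-4.811: |R|=1.10738 >1
  x=-4.610: |R|=1.06788 >1
  x=-4.472: |R|=1.03965 >1
So |R|<1 on (-4.2857, 0).

(-4.2857, 0).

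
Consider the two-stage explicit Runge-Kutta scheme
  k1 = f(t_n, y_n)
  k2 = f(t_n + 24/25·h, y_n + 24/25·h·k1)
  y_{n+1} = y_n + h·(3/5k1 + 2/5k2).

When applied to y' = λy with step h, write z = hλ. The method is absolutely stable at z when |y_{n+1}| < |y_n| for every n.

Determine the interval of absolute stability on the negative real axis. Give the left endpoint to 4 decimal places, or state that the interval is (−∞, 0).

(-2.6042, 0).

Set f=λy, z=hλ:
  k1=λy_n ⇒ h·k1=z·y_n;  k2=λ(1+24/25z)y_n ⇒ h·k2=z(1+24/25z)y_n
  y_{n+1}/y_n = 1 + 3/5z + 2/5z(1+24/25z) = 1 + z + 48/125z²
  R(z) = 1 + z + 48/125z².

Need |R(x)|<1, x<0.
x=-1.07: |R|=0.3696
R=1: x+48/125x²=0 ⇒ x=−125/48=-2.6042; min R=1−1/(4·48/125)=0.3490>−1
Confirm numerically:
  x=-2.008: |R|=0.54031 <1
  x=-1.902: |R|=0.48716 <1
  x=-1.161: |R|=0.35660 <1
  x=-3.125: |R|=1.62500 >1
  x=-2.656: |R|=1.05287 >1
Stable set (-2.6042, 0).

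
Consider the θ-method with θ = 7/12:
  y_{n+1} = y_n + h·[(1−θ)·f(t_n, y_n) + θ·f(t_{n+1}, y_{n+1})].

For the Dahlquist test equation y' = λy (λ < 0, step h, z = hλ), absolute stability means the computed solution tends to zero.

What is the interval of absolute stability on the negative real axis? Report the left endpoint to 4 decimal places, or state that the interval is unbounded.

Set f=λy, z=hλ:
  y_{n+1} = y_n + z·[5/12·y_n + 7/12·y_{n+1}] ⇒ (1 − 7/12z)y_{n+1} = (1 + 5/12z)y_n
  so R(z) = (1 + 5/12z)/(1 − 7/12z).

Boundary: |R(x)|=1, x<0.
x=-1.35: |R|=0.2448
x=-2: |R|=0.0769
x=-10: |R|=0.4634
x=-100: |R|=0.6854
θ=7/12≥1/2 ⇒ |1+5/12x|<|1−7/12x| ∀x<0 ⇒ stable on all of ℝ⁻.

(−∞, 0) — no finite endpoint.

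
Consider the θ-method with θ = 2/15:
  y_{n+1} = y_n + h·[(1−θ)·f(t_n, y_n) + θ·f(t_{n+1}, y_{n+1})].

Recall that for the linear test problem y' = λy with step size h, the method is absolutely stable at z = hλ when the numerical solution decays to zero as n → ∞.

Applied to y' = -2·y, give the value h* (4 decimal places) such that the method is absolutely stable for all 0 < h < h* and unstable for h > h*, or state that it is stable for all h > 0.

With y'=λy (z=hλ):
  y_{n+1} = y_n + z·[13/15·y_n + 2/15·y_{n+1}] ⇒ (1 − 2/15z)y_{n+1} = (1 + 13/15z)y_n
  ⇒ R(z) = (1 + 13/15z)/(1 − 2/15z).

Solve |R(x)|<1 on ℝ⁻.
x=-1.63: |R|=0.3390
R=−1: 1+13/15x = −1+2/15x ⇒ -11/15x=2 ⇒ x=2/(-11/15)=-2.7273
Confirm numerically:
  x=-2.102: |R|=0.64185 <1
  x=-2.066: |R|=0.61980 <1
  x=-1.735: |R|=0.40904 <1
  x=-3.231: |R|=1.25818 >1
  x=-2.949: |R|=1.11671 >1
  x=-2.903: |R|=1.09291 >1
So |R|<1 on (-2.7273, 0).

(-2.7273,0); λ=-2 ⇒ h* = (30/11)/2 = 1.3636.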